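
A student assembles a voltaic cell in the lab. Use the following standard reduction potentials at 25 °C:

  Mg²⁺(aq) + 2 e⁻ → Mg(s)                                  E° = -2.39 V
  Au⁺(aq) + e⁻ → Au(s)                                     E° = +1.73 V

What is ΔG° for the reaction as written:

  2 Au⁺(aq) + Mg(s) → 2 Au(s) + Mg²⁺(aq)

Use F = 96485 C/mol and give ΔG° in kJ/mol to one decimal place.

As written, Au⁺/Au is reduced (cathode) and Mg²⁺/Mg is oxidised (anode), so E°cell = (+1.73) − (-2.39) = +4.12 V.
Balancing electrons gives n = 2.
ΔG° = −nFE° = −(2)(96485)(+4.12) = -795,036 J = -795.0 kJ/mol.

-795.0 kJ/mol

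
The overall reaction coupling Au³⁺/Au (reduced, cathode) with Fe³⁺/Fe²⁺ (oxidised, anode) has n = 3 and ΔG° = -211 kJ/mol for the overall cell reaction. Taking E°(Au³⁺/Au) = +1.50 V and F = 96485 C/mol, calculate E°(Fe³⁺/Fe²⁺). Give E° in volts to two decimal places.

E°cell = −ΔG°/(nF) = −(-211×10³)/((3)(96485)) = +0.729 V.
Since Au³⁺/Au is the cathode and Fe³⁺/Fe²⁺ the anode, E°cell = E°(Au³⁺/Au) − E°(Fe³⁺/Fe²⁺).
So E°(Fe³⁺/Fe²⁺) = E°(Au³⁺/Au) − E°cell = (+1.50) − (+0.729) = +0.77 V.

+0.77 V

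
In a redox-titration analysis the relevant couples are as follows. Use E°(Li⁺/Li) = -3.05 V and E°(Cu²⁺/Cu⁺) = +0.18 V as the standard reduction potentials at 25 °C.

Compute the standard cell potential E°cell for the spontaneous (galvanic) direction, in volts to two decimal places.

The Cu²⁺/Cu⁺ couple has the higher reduction potential, so it is the cathode; Li⁺/Li is oxidised at the anode.
E°cell = E°(cathode) − E°(anode) = (+0.18) − (-3.05) = +3.23 V.

+3.23 V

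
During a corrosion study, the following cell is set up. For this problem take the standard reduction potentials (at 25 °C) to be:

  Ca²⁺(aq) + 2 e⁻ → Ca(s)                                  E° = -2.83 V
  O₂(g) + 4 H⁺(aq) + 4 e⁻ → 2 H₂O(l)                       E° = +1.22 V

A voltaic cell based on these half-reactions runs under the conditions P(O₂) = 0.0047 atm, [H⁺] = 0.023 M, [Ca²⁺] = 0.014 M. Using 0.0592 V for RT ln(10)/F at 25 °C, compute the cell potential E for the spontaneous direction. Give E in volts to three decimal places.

O₂/H₂O is the cathode (higher E°), Ca²⁺/Ca the anode: E°cell = +1.22 − (-2.83) = +4.05 V, n = 4.
Overall: O₂(g) + 4 H⁺(aq) + 2 Ca(s) → 2 H₂O(l) + 2 Ca²⁺(aq)
Q = [Ca²⁺]^2 / (P(O₂)·[H⁺]^4); log Q = 5.173.
E = E° − (0.0592/n) log Q = +4.05 − (0.0592/4)(5.173) = +3.973 V.

+3.973 V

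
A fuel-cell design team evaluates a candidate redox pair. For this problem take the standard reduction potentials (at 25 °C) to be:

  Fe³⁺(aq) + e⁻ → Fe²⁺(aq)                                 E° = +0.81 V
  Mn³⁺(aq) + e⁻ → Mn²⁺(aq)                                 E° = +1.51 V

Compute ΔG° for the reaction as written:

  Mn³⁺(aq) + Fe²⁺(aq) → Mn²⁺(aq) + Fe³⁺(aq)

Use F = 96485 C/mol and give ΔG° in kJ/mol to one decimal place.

As written, Mn³⁺/Mn²⁺ is reduced (cathode) and Fe³⁺/Fe²⁺ is oxidised (anode), so E°cell = (+1.51) − (+0.81) = +0.70 V.
Balancing electrons gives n = 1.
ΔG° = −nFE° = −(1)(96485)(+0.70) = -67,540 J = -67.5 kJ/mol.

-67.5 kJ/mol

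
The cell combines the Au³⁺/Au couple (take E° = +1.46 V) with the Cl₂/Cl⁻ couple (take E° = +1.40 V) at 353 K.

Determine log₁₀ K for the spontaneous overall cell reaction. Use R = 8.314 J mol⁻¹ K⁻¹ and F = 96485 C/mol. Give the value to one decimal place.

5.1

Cathode: Au³⁺/Au; anode: Cl₂/Cl⁻. E°cell = (+1.46) − (+1.40) = +0.06 V, with n = 6.
ΔG° = −nFE° = −RT ln K, so ln K = nFE°/(RT) = (6)(96485)(+0.06) / ((8.314)(353)) = 11.835.
log₁₀ K = 11.835 / ln 10 = 5.1.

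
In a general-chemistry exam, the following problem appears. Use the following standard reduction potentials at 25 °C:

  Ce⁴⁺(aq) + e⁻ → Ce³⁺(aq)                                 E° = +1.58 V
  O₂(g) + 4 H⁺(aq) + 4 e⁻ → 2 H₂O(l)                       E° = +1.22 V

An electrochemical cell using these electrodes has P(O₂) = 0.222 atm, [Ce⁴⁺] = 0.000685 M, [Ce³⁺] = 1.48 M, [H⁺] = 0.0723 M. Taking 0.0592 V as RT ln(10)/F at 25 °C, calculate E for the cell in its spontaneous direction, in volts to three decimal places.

+0.240 V

Ce⁴⁺/Ce³⁺ is the cathode (higher E°), O₂/H₂O the anode: E°cell = +1.58 − (+1.22) = +0.36 V, n = 4.
Overall: 4 Ce⁴⁺(aq) + 2 H₂O(l) → 4 Ce³⁺(aq) + O₂(g) + 4 H⁺(aq)
Q = [Ce³⁺]^4·P(O₂)·[H⁺]^4 / ([Ce⁴⁺]^4); log Q = 8.121.
E = E° − (0.0592/n) log Q = +0.36 − (0.0592/4)(8.121) = +0.240 V.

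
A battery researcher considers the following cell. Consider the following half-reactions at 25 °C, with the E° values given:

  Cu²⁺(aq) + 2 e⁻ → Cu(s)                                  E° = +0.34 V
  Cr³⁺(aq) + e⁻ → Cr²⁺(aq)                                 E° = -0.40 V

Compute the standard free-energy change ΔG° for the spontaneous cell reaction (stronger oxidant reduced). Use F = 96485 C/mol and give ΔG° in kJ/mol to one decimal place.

-142.8 kJ/mol

Cu²⁺/Cu (E° = +0.34 V) is the cathode; Cr³⁺/Cr²⁺ (E° = -0.40 V) is the anode, so E°cell = +0.74 V.
Balancing electrons gives n = 2 (lcm of 2 and 1).
ΔG° = −nFE° = −(2)(96485)(+0.74) = -142,798 J = -142.8 kJ/mol.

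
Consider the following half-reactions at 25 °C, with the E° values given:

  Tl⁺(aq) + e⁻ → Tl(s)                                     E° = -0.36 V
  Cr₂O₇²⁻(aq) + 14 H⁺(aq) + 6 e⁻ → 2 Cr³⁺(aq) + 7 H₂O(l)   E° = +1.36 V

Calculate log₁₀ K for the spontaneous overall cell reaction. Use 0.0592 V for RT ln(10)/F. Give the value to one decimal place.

174.3

Cathode: Cr₂O₇²⁻/Cr³⁺; anode: Tl⁺/Tl. E°cell = +1.72 V, n = 6.
log K = nE°cell / 0.0592 = (6)(+1.72) / 0.0592 = 174.3.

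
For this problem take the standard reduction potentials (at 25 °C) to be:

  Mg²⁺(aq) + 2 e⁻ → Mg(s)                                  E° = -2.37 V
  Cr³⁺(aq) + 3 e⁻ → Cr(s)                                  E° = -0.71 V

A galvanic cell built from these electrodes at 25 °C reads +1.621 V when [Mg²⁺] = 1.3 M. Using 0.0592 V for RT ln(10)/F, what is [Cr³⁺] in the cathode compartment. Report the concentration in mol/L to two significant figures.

0.016 M

Cr³⁺/Cr is the cathode, Mg²⁺/Mg the anode: E°cell = +1.66 V, n = 6.
Overall reaction: 2 Cr³⁺(aq) + 3 Mg(s) → 2 Cr(s) + 3 Mg²⁺(aq); Q = [Mg²⁺]^3/[Cr³⁺]^2.
From E = E° − (0.0592/n) log Q: log Q = (E° − E)·n/0.0592 = (+1.66 − (+1.621))·6/0.0592 = 3.9527.
So 2·log[Cr³⁺] = 3·log(1.3) − log Q = 0.3418 − (3.9527) = -3.6109; log[Cr³⁺] = -3.6109 / 2 = -1.8054; [Cr³⁺] = 10^(-1.8054) ≈ 0.016 M.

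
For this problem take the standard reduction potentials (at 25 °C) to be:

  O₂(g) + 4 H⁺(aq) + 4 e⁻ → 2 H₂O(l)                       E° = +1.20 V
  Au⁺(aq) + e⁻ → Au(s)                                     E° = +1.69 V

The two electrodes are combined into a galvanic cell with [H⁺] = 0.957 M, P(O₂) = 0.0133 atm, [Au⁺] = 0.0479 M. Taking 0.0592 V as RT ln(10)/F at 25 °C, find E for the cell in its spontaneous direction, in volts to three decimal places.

+0.441 V

Au⁺/Au is the cathode (higher E°), O₂/H₂O the anode: E°cell = +1.69 − (+1.20) = +0.49 V, n = 4.
Overall: 4 Au⁺(aq) + 2 H₂O(l) → 4 Au(s) + O₂(g) + 4 H⁺(aq)
Q = P(O₂)·[H⁺]^4 / ([Au⁺]^4); log Q = 3.326.
E = E° − (0.0592/n) log Q = +0.49 − (0.0592/4)(3.326) = +0.441 V.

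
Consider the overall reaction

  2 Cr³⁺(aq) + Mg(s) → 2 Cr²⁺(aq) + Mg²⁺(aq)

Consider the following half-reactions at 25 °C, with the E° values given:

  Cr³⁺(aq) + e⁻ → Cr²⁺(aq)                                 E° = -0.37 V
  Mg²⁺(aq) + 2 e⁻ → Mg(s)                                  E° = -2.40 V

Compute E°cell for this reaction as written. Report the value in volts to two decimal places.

The Cr³⁺/Cr²⁺ couple has the higher reduction potential, so it is the cathode; Mg²⁺/Mg is oxidised at the anode.
E°cell = E°(cathode) − E°(anode) = (-0.37) − (-2.40) = +2.03 V.

+2.03 V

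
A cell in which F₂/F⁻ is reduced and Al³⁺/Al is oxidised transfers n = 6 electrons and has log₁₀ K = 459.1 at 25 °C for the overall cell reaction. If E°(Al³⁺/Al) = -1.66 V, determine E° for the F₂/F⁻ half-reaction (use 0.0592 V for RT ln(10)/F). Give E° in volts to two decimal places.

E°cell = (0.0592/n)·log K = (0.0592/6)(459.1) = +4.530 V.
Since F₂/F⁻ is the cathode and Al³⁺/Al the anode, E°cell = E°(F₂/F⁻) − E°(Al³⁺/Al).
So E°(F₂/F⁻) = E°cell + E°(Al³⁺/Al) = +4.530 + (-1.66) = +2.87 V.

+2.87 V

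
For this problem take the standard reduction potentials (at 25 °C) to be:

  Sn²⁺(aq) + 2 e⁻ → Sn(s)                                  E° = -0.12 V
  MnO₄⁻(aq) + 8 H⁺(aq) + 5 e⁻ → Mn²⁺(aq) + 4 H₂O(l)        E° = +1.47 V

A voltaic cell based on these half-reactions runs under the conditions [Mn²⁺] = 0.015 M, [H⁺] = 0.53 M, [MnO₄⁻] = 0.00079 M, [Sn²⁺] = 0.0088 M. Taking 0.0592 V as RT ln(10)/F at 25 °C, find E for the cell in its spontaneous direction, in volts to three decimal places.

+1.610 V

MnO₄⁻/Mn²⁺ is the cathode (higher E°), Sn²⁺/Sn the anode: E°cell = +1.47 − (-0.12) = +1.59 V, n = 10.
Overall: 2 MnO₄⁻(aq) + 16 H⁺(aq) + 5 Sn(s) → 2 Mn²⁺(aq) + 8 H₂O(l) + 5 Sn²⁺(aq)
Q = [Mn²⁺]^2·[Sn²⁺]^5 / ([MnO₄⁻]^2·[H⁺]^16); log Q = -3.309.
E = E° − (0.0592/n) log Q = +1.59 − (0.0592/10)(-3.309) = +1.610 V.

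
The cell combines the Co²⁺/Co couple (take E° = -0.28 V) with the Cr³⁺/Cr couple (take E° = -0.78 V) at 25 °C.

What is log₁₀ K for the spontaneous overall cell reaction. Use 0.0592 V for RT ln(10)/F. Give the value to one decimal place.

Cathode: Co²⁺/Co; anode: Cr³⁺/Cr. E°cell = +0.50 V, n = 6.
log K = nE°cell / 0.0592 = (6)(+0.50) / 0.0592 = 50.7.

50.7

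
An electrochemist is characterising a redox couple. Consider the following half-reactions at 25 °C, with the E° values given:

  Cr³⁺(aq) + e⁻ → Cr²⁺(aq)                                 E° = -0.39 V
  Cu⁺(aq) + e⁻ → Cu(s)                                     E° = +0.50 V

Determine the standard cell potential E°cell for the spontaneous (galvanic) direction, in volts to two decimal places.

+0.89 V

The Cu⁺/Cu couple has the higher reduction potential, so it is the cathode; Cr³⁺/Cr²⁺ is oxidised at the anode.
E°cell = E°(cathode) − E°(anode) = (+0.50) − (-0.39) = +0.89 V.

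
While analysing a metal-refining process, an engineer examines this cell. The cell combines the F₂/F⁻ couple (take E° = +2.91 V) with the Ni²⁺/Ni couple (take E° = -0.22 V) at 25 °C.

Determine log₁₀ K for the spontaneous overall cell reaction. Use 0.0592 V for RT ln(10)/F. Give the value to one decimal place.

Cathode: F₂/F⁻; anode: Ni²⁺/Ni. E°cell = +3.13 V, n = 2.
log K = nE°cell / 0.0592 = (2)(+3.13) / 0.0592 = 105.7.

105.7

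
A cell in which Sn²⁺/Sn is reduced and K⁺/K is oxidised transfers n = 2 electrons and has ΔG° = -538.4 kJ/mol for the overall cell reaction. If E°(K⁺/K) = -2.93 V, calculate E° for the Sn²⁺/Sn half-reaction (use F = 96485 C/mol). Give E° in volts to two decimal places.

-0.14 V

E°cell = −ΔG°/(nF) = −(-538.4×10³)/((2)(96485)) = +2.790 V.
Since Sn²⁺/Sn is the cathode and K⁺/K the anode, E°cell = E°(Sn²⁺/Sn) − E°(K⁺/K).
So E°(Sn²⁺/Sn) = E°cell + E°(K⁺/K) = +2.790 + (-2.93) = -0.14 V.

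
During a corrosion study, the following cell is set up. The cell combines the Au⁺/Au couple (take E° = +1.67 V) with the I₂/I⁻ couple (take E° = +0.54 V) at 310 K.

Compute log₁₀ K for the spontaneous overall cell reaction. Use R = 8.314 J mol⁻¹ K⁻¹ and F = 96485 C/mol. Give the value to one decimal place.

36.7

Cathode: Au⁺/Au; anode: I₂/I⁻. E°cell = (+1.67) − (+0.54) = +1.13 V, with n = 2.
ΔG° = −nFE° = −RT ln K, so ln K = nFE°/(RT) = (2)(96485)(+1.13) / ((8.314)(310)) = 84.605.
log₁₀ K = 84.605 / ln 10 = 36.7.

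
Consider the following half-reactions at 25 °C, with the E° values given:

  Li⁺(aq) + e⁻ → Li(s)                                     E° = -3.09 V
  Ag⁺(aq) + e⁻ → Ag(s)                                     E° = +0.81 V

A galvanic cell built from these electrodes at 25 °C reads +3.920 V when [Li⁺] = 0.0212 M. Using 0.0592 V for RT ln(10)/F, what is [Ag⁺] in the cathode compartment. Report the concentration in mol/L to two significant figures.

0.046 M

Ag⁺/Ag is the cathode, Li⁺/Li the anode: E°cell = +3.90 V, n = 1.
Overall reaction: Ag⁺(aq) + Li(s) → Ag(s) + Li⁺(aq); Q = [Li⁺]^1/[Ag⁺]^1.
From E = E° − (0.0592/n) log Q: log Q = (E° − E)·n/0.0592 = (+3.90 − (+3.920))·1/0.0592 = -0.3378.
So 1·log[Ag⁺] = 1·log(0.0212) − log Q = -1.6737 − (-0.3378) = -1.3359; [Ag⁺] = 10^(-1.3359) ≈ 0.046 M.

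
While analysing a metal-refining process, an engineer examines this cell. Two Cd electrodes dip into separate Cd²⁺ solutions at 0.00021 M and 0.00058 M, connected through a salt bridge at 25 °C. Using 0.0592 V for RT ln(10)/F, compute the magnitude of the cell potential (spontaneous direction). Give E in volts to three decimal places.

+0.013 V

For a concentration cell E°cell = 0. The 0.00058 M side is the cathode (reduction is favoured where [Cd²⁺] is higher).
With n = 2, E = −(0.0592/2) log([Cd²⁺]ₐₙ/[Cd²⁺]꜀ₐₜ) = −(0.0592/2) log(0.00021/0.00058) = −(0.0592/2)(-0.441) = +0.013 V.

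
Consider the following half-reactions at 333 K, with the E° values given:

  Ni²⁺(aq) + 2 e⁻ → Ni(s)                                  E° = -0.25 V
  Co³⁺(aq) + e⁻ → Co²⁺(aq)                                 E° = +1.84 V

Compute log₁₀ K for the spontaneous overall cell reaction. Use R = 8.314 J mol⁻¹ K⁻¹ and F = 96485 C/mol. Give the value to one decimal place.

63.3

Cathode: Co³⁺/Co²⁺; anode: Ni²⁺/Ni. E°cell = (+1.84) − (-0.25) = +2.09 V, with n = 2.
ΔG° = −nFE° = −RT ln K, so ln K = nFE°/(RT) = (2)(96485)(+2.09) / ((8.314)(333)) = 145.674.
log₁₀ K = 145.674 / ln 10 = 63.3.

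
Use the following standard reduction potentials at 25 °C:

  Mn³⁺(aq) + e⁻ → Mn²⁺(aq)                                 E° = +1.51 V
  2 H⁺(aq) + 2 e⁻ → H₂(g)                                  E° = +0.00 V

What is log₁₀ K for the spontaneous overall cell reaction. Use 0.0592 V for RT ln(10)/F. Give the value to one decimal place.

Cathode: Mn³⁺/Mn²⁺; anode: H⁺/H₂. E°cell = +1.51 V, n = 2.
log K = nE°cell / 0.0592 = (2)(+1.51) / 0.0592 = 51.0.

51.0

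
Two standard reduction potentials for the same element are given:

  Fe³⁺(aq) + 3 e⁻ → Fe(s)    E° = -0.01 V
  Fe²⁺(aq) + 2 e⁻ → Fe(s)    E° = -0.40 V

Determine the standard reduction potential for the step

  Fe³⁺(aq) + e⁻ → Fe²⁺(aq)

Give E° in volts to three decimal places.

+0.770 V

Sequential free energies add, so n₃E°₃ = n₁E°₁ + n₂E°₂.
With n₃ = 3, and the known step contributing 2×(-0.40) V, the unknown satisfies 1·E° = 3×(-0.01) − 2×(-0.40) = +0.770.
E° = +0.770 / 1 = +0.770 V.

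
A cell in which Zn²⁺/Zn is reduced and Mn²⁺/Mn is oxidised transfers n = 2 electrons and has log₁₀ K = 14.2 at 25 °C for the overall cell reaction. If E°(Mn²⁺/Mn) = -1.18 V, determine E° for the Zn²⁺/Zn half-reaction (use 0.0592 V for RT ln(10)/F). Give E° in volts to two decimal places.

E°cell = (0.0592/n)·log K = (0.0592/2)(14.2) = +0.420 V.
Since Zn²⁺/Zn is the cathode and Mn²⁺/Mn the anode, E°cell = E°(Zn²⁺/Zn) − E°(Mn²⁺/Mn).
So E°(Zn²⁺/Zn) = E°cell + E°(Mn²⁺/Mn) = +0.420 + (-1.18) = -0.76 V.

-0.76 V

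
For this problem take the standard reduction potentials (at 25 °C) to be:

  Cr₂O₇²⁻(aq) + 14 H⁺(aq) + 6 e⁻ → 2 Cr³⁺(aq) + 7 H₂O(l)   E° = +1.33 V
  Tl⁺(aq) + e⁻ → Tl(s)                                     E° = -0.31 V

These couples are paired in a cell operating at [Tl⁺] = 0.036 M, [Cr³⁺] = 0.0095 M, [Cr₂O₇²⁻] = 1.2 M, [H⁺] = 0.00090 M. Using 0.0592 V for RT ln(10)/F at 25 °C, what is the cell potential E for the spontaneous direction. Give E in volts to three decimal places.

Cr₂O₇²⁻/Cr³⁺ is the cathode (higher E°), Tl⁺/Tl the anode: E°cell = +1.33 − (-0.31) = +1.64 V, n = 6.
Overall: Cr₂O₇²⁻(aq) + 14 H⁺(aq) + 6 Tl(s) → 2 Cr³⁺(aq) + 7 H₂O(l) + 6 Tl⁺(aq)
Q = [Cr³⁺]^2·[Tl⁺]^6 / ([Cr₂O₇²⁻]·[H⁺]^14); log Q = 29.855.
E = E° − (0.0592/n) log Q = +1.64 − (0.0592/6)(29.855) = +1.345 V.

+1.345 V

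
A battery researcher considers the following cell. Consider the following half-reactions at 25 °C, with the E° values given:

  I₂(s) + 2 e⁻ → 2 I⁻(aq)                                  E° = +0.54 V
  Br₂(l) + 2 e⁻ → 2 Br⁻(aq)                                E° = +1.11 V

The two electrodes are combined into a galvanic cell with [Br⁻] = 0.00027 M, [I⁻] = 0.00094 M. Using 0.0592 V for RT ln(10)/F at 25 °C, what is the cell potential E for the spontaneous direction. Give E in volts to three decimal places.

+0.602 V

Br₂/Br⁻ is the cathode (higher E°), I₂/I⁻ the anode: E°cell = +1.11 − (+0.54) = +0.57 V, n = 2.
Overall: Br₂(l) + 2 I⁻(aq) → 2 Br⁻(aq) + I₂(s)
Q = [Br⁻]^2 / ([I⁻]^2); log Q = -1.084.
E = E° − (0.0592/n) log Q = +0.57 − (0.0592/2)(-1.084) = +0.602 V.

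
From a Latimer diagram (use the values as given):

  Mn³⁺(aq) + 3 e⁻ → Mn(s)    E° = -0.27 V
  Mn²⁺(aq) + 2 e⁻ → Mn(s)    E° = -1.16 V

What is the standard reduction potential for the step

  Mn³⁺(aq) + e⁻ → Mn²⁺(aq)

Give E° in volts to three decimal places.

+1.510 V

Sequential free energies add, so n₃E°₃ = n₁E°₁ + n₂E°₂.
With n₃ = 3, and the known step contributing 2×(-1.16) V, the unknown satisfies 1·E° = 3×(-0.27) − 2×(-1.16) = +1.510.
E° = +1.510 / 1 = +1.510 V.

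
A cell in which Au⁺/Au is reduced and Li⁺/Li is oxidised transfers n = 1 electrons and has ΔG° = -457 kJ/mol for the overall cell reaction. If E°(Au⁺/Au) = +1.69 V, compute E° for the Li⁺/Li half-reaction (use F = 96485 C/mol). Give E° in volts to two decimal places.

-3.05 V

E°cell = −ΔG°/(nF) = −(-457×10³)/((1)(96485)) = +4.736 V.
Since Au⁺/Au is the cathode and Li⁺/Li the anode, E°cell = E°(Au⁺/Au) − E°(Li⁺/Li).
So E°(Li⁺/Li) = E°(Au⁺/Au) − E°cell = (+1.69) − (+4.736) = -3.05 V.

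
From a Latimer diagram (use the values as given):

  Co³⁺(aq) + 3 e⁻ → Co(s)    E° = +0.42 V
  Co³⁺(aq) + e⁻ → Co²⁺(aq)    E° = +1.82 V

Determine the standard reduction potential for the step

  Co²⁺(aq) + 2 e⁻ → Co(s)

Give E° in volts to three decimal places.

-0.280 V

Sequential free energies add, so n₃E°₃ = n₁E°₁ + n₂E°₂.
With n₃ = 3, and the known step contributing 1×(+1.82) V, the unknown satisfies 2·E° = 3×(+0.42) − 1×(+1.82) = -0.560.
E° = -0.560 / 2 = -0.280 V.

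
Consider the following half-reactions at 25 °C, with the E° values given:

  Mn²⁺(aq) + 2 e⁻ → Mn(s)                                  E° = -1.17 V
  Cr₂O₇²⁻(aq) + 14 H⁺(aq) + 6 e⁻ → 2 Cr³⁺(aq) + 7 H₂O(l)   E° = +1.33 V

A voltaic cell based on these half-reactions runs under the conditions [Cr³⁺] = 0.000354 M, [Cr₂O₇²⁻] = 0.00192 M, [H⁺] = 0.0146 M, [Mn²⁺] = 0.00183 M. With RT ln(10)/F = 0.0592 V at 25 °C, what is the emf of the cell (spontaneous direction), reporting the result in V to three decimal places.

Cr₂O₇²⁻/Cr³⁺ is the cathode (higher E°), Mn²⁺/Mn the anode: E°cell = +1.33 − (-1.17) = +2.50 V, n = 6.
Overall: Cr₂O₇²⁻(aq) + 14 H⁺(aq) + 3 Mn(s) → 2 Cr³⁺(aq) + 7 H₂O(l) + 3 Mn²⁺(aq)
Q = [Cr³⁺]^2·[Mn²⁺]^3 / ([Cr₂O₇²⁻]·[H⁺]^14); log Q = 13.301.
E = E° − (0.0592/n) log Q = +2.50 − (0.0592/6)(13.301) = +2.369 V.

+2.369 V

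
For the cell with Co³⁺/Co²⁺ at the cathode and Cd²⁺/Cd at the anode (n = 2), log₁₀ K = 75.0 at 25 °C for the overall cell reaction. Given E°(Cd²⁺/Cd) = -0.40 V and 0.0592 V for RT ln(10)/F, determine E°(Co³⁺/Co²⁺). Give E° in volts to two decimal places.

E°cell = (0.0592/n)·log K = (0.0592/2)(75.0) = +2.220 V.
Since Co³⁺/Co²⁺ is the cathode and Cd²⁺/Cd the anode, E°cell = E°(Co³⁺/Co²⁺) − E°(Cd²⁺/Cd).
So E°(Co³⁺/Co²⁺) = E°cell + E°(Cd²⁺/Cd) = +2.220 + (-0.40) = +1.82 V.

+1.82 V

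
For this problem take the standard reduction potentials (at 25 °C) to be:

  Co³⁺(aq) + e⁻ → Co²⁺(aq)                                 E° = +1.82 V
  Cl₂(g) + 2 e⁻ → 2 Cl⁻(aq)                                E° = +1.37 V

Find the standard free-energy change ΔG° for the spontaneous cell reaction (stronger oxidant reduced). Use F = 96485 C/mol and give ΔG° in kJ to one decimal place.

Co³⁺/Co²⁺ (E° = +1.82 V) is the cathode; Cl₂/Cl⁻ (E° = +1.37 V) is the anode, so E°cell = +0.45 V.
Balancing electrons gives n = 2 (lcm of 1 and 2).
ΔG° = −nFE° = −(2)(96485)(+0.45) = -86,836 J = -86.8 kJ.

-86.8 kJ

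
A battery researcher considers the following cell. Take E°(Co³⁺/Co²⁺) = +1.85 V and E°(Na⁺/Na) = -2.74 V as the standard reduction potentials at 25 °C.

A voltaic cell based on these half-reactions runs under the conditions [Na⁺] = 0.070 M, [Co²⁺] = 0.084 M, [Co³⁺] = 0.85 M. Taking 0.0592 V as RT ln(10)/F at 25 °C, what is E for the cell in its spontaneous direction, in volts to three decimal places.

Co³⁺/Co²⁺ is the cathode (higher E°), Na⁺/Na the anode: E°cell = +1.85 − (-2.74) = +4.59 V, n = 1.
Overall: Co³⁺(aq) + Na(s) → Co²⁺(aq) + Na⁺(aq)
Q = [Co²⁺]·[Na⁺] / ([Co³⁺]); log Q = -2.160.
E = E° − (0.0592/n) log Q = +4.59 − (0.0592/1)(-2.160) = +4.718 V.

+4.718 V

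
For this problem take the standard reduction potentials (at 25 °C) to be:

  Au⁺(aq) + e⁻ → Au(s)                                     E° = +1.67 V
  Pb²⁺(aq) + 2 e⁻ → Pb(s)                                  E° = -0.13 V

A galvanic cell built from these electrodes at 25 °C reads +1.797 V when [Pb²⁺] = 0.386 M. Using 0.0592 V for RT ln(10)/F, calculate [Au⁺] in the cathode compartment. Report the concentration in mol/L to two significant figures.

Au⁺/Au is the cathode, Pb²⁺/Pb the anode: E°cell = +1.80 V, n = 2.
Overall reaction: 2 Au⁺(aq) + Pb(s) → 2 Au(s) + Pb²⁺(aq); Q = [Pb²⁺]^1/[Au⁺]^2.
From E = E° − (0.0592/n) log Q: log Q = (E° − E)·n/0.0592 = (+1.80 − (+1.797))·2/0.0592 = 0.1014.
So 2·log[Au⁺] = 1·log(0.386) − log Q = -0.4134 − (0.1014) = -0.5148; log[Au⁺] = -0.5148 / 2 = -0.2574; [Au⁺] = 10^(-0.2574) ≈ 0.55 M.

0.55 M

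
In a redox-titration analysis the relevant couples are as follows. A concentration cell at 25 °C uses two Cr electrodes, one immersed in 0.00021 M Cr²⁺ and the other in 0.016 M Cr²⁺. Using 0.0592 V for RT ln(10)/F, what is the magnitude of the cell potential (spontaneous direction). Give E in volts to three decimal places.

For a concentration cell E°cell = 0. The 0.016 M side is the cathode (reduction is favoured where [Cr²⁺] is higher).
With n = 2, E = −(0.0592/2) log([Cr²⁺]ₐₙ/[Cr²⁺]꜀ₐₜ) = −(0.0592/2) log(0.00021/0.016) = −(0.0592/2)(-1.882) = +0.056 V.

+0.056 V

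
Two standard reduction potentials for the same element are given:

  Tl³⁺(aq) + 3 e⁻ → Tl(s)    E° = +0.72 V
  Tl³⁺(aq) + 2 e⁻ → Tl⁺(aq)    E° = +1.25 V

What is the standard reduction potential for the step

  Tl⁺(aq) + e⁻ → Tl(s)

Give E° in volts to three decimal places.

Sequential free energies add, so n₃E°₃ = n₁E°₁ + n₂E°₂.
With n₃ = 3, and the known step contributing 2×(+1.25) V, the unknown satisfies 1·E° = 3×(+0.72) − 2×(+1.25) = -0.340.
E° = -0.340 / 1 = -0.340 V.

-0.340 V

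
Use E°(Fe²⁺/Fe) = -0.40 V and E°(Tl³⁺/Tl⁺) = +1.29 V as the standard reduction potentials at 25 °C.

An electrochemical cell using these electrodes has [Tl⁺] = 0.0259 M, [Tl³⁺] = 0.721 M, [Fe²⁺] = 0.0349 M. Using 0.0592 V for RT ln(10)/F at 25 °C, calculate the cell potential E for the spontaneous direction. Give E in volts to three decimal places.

Tl³⁺/Tl⁺ is the cathode (higher E°), Fe²⁺/Fe the anode: E°cell = +1.29 − (-0.40) = +1.69 V, n = 2.
Overall: Tl³⁺(aq) + Fe(s) → Tl⁺(aq) + Fe²⁺(aq)
Q = [Tl⁺]·[Fe²⁺] / ([Tl³⁺]); log Q = -2.902.
E = E° − (0.0592/n) log Q = +1.69 − (0.0592/2)(-2.902) = +1.776 V.

+1.776 V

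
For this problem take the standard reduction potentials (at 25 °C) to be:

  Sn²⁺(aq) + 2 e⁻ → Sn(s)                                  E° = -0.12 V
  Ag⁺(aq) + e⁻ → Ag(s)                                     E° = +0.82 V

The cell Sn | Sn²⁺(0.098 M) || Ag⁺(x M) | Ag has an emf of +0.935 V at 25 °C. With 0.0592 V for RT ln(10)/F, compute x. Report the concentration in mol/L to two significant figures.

0.26 M

Ag⁺/Ag is the cathode, Sn²⁺/Sn the anode: E°cell = +0.94 V, n = 2.
Overall reaction: 2 Ag⁺(aq) + Sn(s) → 2 Ag(s) + Sn²⁺(aq); Q = [Sn²⁺]^1/[Ag⁺]^2.
From E = E° − (0.0592/n) log Q: log Q = (E° − E)·n/0.0592 = (+0.94 − (+0.935))·2/0.0592 = 0.1689.
So 2·log[Ag⁺] = 1·log(0.098) − log Q = -1.0088 − (0.1689) = -1.1777; log[Ag⁺] = -1.1777 / 2 = -0.5888; [Ag⁺] = 10^(-0.5888) ≈ 0.26 M.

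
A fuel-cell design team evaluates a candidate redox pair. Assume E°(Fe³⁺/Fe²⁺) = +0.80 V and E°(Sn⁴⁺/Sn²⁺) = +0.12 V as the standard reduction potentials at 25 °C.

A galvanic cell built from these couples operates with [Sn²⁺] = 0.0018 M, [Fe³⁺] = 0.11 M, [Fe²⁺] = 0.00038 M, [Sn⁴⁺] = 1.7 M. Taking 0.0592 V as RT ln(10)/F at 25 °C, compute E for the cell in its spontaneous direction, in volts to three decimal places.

Fe³⁺/Fe²⁺ is the cathode (higher E°), Sn⁴⁺/Sn²⁺ the anode: E°cell = +0.80 − (+0.12) = +0.68 V, n = 2.
Overall: 2 Fe³⁺(aq) + Sn²⁺(aq) → 2 Fe²⁺(aq) + Sn⁴⁺(aq)
Q = [Fe²⁺]^2·[Sn⁴⁺] / ([Fe³⁺]^2·[Sn²⁺]); log Q = -1.948.
E = E° − (0.0592/n) log Q = +0.68 − (0.0592/2)(-1.948) = +0.738 V.

+0.738 V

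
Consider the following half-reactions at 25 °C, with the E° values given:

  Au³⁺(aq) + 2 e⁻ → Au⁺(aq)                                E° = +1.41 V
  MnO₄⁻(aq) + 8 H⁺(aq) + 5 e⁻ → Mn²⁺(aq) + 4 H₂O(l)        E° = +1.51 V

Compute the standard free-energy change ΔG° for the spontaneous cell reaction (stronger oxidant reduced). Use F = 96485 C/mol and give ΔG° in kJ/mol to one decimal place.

MnO₄⁻/Mn²⁺ (E° = +1.51 V) is the cathode; Au³⁺/Au⁺ (E° = +1.41 V) is the anode, so E°cell = +0.10 V.
Balancing electrons gives n = 10 (lcm of 5 and 2).
ΔG° = −nFE° = −(10)(96485)(+0.10) = -96,485 J = -96.5 kJ/mol.

-96.5 kJ/mol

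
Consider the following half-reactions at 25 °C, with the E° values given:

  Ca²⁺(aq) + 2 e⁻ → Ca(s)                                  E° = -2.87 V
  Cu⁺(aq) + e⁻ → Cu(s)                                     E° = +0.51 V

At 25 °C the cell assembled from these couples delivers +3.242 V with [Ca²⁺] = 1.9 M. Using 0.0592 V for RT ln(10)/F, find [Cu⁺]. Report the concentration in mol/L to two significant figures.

Cu⁺/Cu is the cathode, Ca²⁺/Ca the anode: E°cell = +3.38 V, n = 2.
Overall reaction: 2 Cu⁺(aq) + Ca(s) → 2 Cu(s) + Ca²⁺(aq); Q = [Ca²⁺]^1/[Cu⁺]^2.
From E = E° − (0.0592/n) log Q: log Q = (E° − E)·n/0.0592 = (+3.38 − (+3.242))·2/0.0592 = 4.6622.
So 2·log[Cu⁺] = 1·log(1.9) − log Q = 0.2788 − (4.6622) = -4.3834; log[Cu⁺] = -4.3834 / 2 = -2.1917; [Cu⁺] = 10^(-2.1917) ≈ 0.0064 M.

0.0064 M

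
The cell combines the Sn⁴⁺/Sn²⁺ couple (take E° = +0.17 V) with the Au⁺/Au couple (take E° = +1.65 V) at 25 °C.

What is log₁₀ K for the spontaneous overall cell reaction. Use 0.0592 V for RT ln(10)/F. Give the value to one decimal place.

50.0

Cathode: Au⁺/Au; anode: Sn⁴⁺/Sn²⁺. E°cell = +1.48 V, n = 2.
log K = nE°cell / 0.0592 = (2)(+1.48) / 0.0592 = 50.0.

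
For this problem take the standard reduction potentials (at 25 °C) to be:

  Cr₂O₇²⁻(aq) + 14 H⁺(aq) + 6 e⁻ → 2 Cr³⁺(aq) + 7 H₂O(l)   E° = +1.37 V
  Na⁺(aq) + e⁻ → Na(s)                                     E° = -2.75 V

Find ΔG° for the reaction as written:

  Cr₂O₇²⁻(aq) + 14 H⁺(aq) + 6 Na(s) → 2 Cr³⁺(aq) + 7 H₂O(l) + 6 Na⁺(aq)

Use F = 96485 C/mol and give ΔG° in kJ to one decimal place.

As written, Cr₂O₇²⁻/Cr³⁺ is reduced (cathode) and Na⁺/Na is oxidised (anode), so E°cell = (+1.37) − (-2.75) = +4.12 V.
Balancing electrons gives n = 6.
ΔG° = −nFE° = −(6)(96485)(+4.12) = -2,385,109 J = -2385.1 kJ.

-2385.1 kJ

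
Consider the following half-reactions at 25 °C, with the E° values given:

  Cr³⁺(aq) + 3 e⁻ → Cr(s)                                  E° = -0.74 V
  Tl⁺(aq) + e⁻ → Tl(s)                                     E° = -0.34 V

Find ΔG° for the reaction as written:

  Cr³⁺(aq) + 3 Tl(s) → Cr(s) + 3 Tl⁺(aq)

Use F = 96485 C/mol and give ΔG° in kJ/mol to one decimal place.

+115.8 kJ/mol

As written, Cr³⁺/Cr is reduced (cathode) and Tl⁺/Tl is oxidised (anode), so E°cell = (-0.74) − (-0.34) = -0.40 V.
Balancing electrons gives n = 3.
ΔG° = −nFE° = −(3)(96485)(-0.40) = 115,782 J = +115.8 kJ/mol.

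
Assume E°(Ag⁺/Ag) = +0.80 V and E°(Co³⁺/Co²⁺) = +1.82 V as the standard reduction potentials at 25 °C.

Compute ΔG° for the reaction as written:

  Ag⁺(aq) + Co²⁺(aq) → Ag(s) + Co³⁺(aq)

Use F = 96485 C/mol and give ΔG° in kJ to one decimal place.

As written, Ag⁺/Ag is reduced (cathode) and Co³⁺/Co²⁺ is oxidised (anode), so E°cell = (+0.80) − (+1.82) = -1.02 V.
Balancing electrons gives n = 1.
ΔG° = −nFE° = −(1)(96485)(-1.02) = 98,415 J = +98.4 kJ.

+98.4 kJ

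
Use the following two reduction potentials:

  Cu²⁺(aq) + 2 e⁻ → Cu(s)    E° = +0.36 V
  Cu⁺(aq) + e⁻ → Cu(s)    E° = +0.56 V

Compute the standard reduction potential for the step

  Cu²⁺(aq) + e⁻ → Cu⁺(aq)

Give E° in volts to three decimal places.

+0.160 V

Sequential free energies add, so n₃E°₃ = n₁E°₁ + n₂E°₂.
With n₃ = 2, and the known step contributing 1×(+0.56) V, the unknown satisfies 1·E° = 2×(+0.36) − 1×(+0.56) = +0.160.
E° = +0.160 / 1 = +0.160 V.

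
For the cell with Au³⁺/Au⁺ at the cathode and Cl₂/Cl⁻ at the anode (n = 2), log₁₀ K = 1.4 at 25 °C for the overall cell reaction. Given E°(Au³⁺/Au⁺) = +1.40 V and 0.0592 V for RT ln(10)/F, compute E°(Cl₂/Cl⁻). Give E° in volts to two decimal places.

E°cell = (0.0592/n)·log K = (0.0592/2)(1.4) = +0.041 V.
Since Au³⁺/Au⁺ is the cathode and Cl₂/Cl⁻ the anode, E°cell = E°(Au³⁺/Au⁺) − E°(Cl₂/Cl⁻).
So E°(Cl₂/Cl⁻) = E°(Au³⁺/Au⁺) − E°cell = (+1.40) − (+0.041) = +1.36 V.

+1.36 V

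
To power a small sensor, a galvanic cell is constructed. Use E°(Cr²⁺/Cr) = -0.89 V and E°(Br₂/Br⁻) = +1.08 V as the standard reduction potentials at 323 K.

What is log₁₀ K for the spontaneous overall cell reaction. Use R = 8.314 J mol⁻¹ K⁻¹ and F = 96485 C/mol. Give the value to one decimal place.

Cathode: Br₂/Br⁻; anode: Cr²⁺/Cr. E°cell = (+1.08) − (-0.89) = +1.97 V, with n = 2.
ΔG° = −nFE° = −RT ln K, so ln K = nFE°/(RT) = (2)(96485)(+1.97) / ((8.314)(323)) = 141.561.
log₁₀ K = 141.561 / ln 10 = 61.5.

61.5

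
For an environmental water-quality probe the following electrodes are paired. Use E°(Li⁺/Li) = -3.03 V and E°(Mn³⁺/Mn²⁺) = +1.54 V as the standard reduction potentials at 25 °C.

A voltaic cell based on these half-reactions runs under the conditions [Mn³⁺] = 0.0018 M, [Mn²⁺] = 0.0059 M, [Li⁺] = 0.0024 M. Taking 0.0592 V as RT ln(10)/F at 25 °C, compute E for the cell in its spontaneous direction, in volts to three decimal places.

+4.695 V

Mn³⁺/Mn²⁺ is the cathode (higher E°), Li⁺/Li the anode: E°cell = +1.54 − (-3.03) = +4.57 V, n = 1.
Overall: Mn³⁺(aq) + Li(s) → Mn²⁺(aq) + Li⁺(aq)
Q = [Mn²⁺]·[Li⁺] / ([Mn³⁺]); log Q = -2.104.
E = E° − (0.0592/n) log Q = +4.57 − (0.0592/1)(-2.104) = +4.695 V.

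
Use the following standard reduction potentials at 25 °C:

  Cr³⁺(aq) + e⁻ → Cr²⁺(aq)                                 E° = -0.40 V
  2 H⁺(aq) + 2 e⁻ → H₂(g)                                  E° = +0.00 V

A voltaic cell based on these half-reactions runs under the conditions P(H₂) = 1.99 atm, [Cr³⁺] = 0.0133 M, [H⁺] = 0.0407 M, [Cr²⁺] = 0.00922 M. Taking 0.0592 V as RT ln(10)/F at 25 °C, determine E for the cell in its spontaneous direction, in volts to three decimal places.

+0.299 V

H⁺/H₂ is the cathode (higher E°), Cr³⁺/Cr²⁺ the anode: E°cell = +0.00 − (-0.40) = +0.40 V, n = 2.
Overall: 2 H⁺(aq) + 2 Cr²⁺(aq) → H₂(g) + 2 Cr³⁺(aq)
Q = P(H₂)·[Cr³⁺]^2 / ([H⁺]^2·[Cr²⁺]^2); log Q = 3.398.
E = E° − (0.0592/n) log Q = +0.40 − (0.0592/2)(3.398) = +0.299 V.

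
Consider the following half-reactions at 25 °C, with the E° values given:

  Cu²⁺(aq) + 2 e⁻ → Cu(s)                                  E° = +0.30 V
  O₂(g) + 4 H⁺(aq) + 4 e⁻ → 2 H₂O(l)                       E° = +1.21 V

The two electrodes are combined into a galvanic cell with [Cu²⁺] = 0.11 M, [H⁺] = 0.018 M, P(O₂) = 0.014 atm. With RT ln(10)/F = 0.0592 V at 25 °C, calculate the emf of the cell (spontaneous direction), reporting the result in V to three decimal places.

+0.808 V

O₂/H₂O is the cathode (higher E°), Cu²⁺/Cu the anode: E°cell = +1.21 − (+0.30) = +0.91 V, n = 4.
Overall: O₂(g) + 4 H⁺(aq) + 2 Cu(s) → 2 H₂O(l) + 2 Cu²⁺(aq)
Q = [Cu²⁺]^2 / (P(O₂)·[H⁺]^4); log Q = 6.916.
E = E° − (0.0592/n) log Q = +0.91 − (0.0592/4)(6.916) = +0.808 V.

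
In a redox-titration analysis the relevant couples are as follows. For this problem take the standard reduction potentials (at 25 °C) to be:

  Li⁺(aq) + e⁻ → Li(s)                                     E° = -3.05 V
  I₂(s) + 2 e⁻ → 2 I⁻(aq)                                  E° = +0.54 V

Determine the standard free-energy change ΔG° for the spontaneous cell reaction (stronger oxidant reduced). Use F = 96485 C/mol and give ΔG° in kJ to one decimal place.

-692.8 kJ

I₂/I⁻ (E° = +0.54 V) is the cathode; Li⁺/Li (E° = -3.05 V) is the anode, so E°cell = +3.59 V.
Balancing electrons gives n = 2 (lcm of 2 and 1).
ΔG° = −nFE° = −(2)(96485)(+3.59) = -692,762 J = -692.8 kJ.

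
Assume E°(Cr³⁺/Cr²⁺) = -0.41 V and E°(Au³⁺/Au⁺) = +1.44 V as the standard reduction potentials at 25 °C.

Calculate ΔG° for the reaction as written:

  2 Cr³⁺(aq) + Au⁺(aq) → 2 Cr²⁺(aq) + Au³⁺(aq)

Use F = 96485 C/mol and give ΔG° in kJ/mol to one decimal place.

As written, Cr³⁺/Cr²⁺ is reduced (cathode) and Au³⁺/Au⁺ is oxidised (anode), so E°cell = (-0.41) − (+1.44) = -1.85 V.
Balancing electrons gives n = 2.
ΔG° = −nFE° = −(2)(96485)(-1.85) = 356,994 J = +357.0 kJ/mol.

+357.0 kJ/mol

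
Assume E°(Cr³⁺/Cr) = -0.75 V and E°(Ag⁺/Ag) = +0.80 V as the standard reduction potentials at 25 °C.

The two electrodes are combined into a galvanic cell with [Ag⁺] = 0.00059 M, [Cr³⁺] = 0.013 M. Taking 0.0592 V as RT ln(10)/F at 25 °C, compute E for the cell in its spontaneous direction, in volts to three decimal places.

+1.396 V

Ag⁺/Ag is the cathode (higher E°), Cr³⁺/Cr the anode: E°cell = +0.80 − (-0.75) = +1.55 V, n = 3.
Overall: 3 Ag⁺(aq) + Cr(s) → 3 Ag(s) + Cr³⁺(aq)
Q = [Cr³⁺] / ([Ag⁺]^3); log Q = 7.801.
E = E° − (0.0592/n) log Q = +1.55 − (0.0592/3)(7.801) = +1.396 V.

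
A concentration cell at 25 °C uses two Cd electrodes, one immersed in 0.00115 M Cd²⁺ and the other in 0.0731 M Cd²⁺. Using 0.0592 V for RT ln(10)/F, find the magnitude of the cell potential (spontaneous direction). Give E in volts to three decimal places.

+0.053 V

For a concentration cell E°cell = 0. The 0.0731 M side is the cathode (reduction is favoured where [Cd²⁺] is higher).
With n = 2, E = −(0.0592/2) log([Cd²⁺]ₐₙ/[Cd²⁺]꜀ₐₜ) = −(0.0592/2) log(0.00115/0.0731) = −(0.0592/2)(-1.803) = +0.053 V.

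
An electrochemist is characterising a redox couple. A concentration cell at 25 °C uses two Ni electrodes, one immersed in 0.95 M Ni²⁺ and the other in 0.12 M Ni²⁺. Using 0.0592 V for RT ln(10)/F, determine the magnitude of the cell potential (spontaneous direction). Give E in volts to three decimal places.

+0.027 V

For a concentration cell E°cell = 0. The 0.95 M side is the cathode (reduction is favoured where [Ni²⁺] is higher).
With n = 2, E = −(0.0592/2) log([Ni²⁺]ₐₙ/[Ni²⁺]꜀ₐₜ) = −(0.0592/2) log(0.12/0.95) = −(0.0592/2)(-0.899) = +0.027 V.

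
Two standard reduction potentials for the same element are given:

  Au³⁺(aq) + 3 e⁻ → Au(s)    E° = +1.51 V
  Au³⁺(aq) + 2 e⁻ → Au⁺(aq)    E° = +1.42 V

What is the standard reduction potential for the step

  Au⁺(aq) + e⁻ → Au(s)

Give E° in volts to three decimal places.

Sequential free energies add, so n₃E°₃ = n₁E°₁ + n₂E°₂.
With n₃ = 3, and the known step contributing 2×(+1.42) V, the unknown satisfies 1·E° = 3×(+1.51) − 2×(+1.42) = +1.690.
E° = +1.690 / 1 = +1.690 V.

+1.690 V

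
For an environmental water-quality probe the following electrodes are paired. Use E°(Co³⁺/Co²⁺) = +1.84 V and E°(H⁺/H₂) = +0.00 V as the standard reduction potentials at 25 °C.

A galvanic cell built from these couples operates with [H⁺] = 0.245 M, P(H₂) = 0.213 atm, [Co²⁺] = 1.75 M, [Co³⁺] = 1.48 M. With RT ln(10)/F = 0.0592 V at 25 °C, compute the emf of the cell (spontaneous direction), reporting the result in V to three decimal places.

+1.852 V

Co³⁺/Co²⁺ is the cathode (higher E°), H⁺/H₂ the anode: E°cell = +1.84 − (+0.00) = +1.84 V, n = 2.
Overall: 2 Co³⁺(aq) + H₂(g) → 2 Co²⁺(aq) + 2 H⁺(aq)
Q = [Co²⁺]^2·[H⁺]^2 / ([Co³⁺]^2·P(H₂)); log Q = -0.404.
E = E° − (0.0592/n) log Q = +1.84 − (0.0592/2)(-0.404) = +1.852 V.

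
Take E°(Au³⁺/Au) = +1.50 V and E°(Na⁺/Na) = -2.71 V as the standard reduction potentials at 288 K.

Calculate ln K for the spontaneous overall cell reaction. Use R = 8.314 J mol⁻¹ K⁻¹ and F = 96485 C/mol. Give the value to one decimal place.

Cathode: Au³⁺/Au; anode: Na⁺/Na. E°cell = (+1.50) − (-2.71) = +4.21 V, with n = 3.
ΔG° = −nFE° = −RT ln K, so ln K = nFE°/(RT) = (3)(96485)(+4.21) / ((8.314)(288)) = 508.933.

508.9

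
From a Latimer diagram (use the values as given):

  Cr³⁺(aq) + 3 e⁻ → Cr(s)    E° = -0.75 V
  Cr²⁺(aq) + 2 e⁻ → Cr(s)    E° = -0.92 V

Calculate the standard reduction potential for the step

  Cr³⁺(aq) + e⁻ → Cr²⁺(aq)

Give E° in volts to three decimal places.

Sequential free energies add, so n₃E°₃ = n₁E°₁ + n₂E°₂.
With n₃ = 3, and the known step contributing 2×(-0.92) V, the unknown satisfies 1·E° = 3×(-0.75) − 2×(-0.92) = -0.410.
E° = -0.410 / 1 = -0.410 V.

-0.410 V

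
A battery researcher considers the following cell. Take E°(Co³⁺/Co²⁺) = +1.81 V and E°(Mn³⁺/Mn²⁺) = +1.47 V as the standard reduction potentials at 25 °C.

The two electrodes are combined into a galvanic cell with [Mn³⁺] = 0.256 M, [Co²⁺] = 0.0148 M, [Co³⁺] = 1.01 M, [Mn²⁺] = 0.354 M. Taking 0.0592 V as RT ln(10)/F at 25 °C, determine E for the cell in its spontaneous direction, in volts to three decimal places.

Co³⁺/Co²⁺ is the cathode (higher E°), Mn³⁺/Mn²⁺ the anode: E°cell = +1.81 − (+1.47) = +0.34 V, n = 1.
Overall: Co³⁺(aq) + Mn²⁺(aq) → Co²⁺(aq) + Mn³⁺(aq)
Q = [Co²⁺]·[Mn³⁺] / ([Co³⁺]·[Mn²⁺]); log Q = -1.975.
E = E° − (0.0592/n) log Q = +0.34 − (0.0592/1)(-1.975) = +0.457 V.

+0.457 V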